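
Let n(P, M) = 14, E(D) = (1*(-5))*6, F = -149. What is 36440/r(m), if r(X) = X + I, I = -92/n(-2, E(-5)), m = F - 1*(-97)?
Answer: -25508/41 ≈ -622.15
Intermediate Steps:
E(D) = -30 (E(D) = -5*6 = -30)
m = -52 (m = -149 - 1*(-97) = -149 + 97 = -52)
I = -46/7 (I = -92/14 = -92*1/14 = -46/7 ≈ -6.5714)
r(X) = -46/7 + X (r(X) = X - 46/7 = -46/7 + X)
36440/r(m) = 36440/(-46/7 - 52) = 36440/(-410/7) = 36440*(-7/410) = -25508/41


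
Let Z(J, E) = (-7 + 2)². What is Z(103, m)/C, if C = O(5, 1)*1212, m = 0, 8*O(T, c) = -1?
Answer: -50/303 ≈ -0.16502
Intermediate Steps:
O(T, c) = -⅛ (O(T, c) = (⅛)*(-1) = -⅛)
Z(J, E) = 25 (Z(J, E) = (-5)² = 25)
C = -303/2 (C = -⅛*1212 = -303/2 ≈ -151.50)
Z(103, m)/C = 25/(-303/2) = 25*(-2/303) = -50/303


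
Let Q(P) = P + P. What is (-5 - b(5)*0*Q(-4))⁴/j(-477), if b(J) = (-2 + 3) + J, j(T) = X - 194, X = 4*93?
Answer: 625/178 ≈ 3.5112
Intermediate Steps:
Q(P) = 2*P
X = 372
j(T) = 178 (j(T) = 372 - 194 = 178)
b(J) = 1 + J
(-5 - b(5)*0*Q(-4))⁴/j(-477) = (-5 - (1 + 5)*0*2*(-4))⁴/178 = (-5 - 6*0*(-8))⁴*(1/178) = (-5 - 0*(-8))⁴*(1/178) = (-5 - 1*0)⁴*(1/178) = (-5 + 0)⁴*(1/178) = (-5)⁴*(1/178) = 625*(1/178) = 625/178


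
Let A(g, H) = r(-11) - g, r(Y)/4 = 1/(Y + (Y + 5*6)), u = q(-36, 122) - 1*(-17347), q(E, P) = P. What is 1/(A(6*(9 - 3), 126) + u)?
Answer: 2/34867 ≈ 5.7361e-5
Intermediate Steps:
u = 17469 (u = 122 - 1*(-17347) = 122 + 17347 = 17469)
r(Y) = 4/(30 + 2*Y) (r(Y) = 4/(Y + (Y + 5*6)) = 4/(Y + (Y + 30)) = 4/(Y + (30 + Y)) = 4/(30 + 2*Y))
A(g, H) = 1/2 - g (A(g, H) = 2/(15 - 11) - g = 2/4 - g = 2*(1/4) - g = 1/2 - g)
1/(A(6*(9 - 3), 126) + u) = 1/((1/2 - 6*(9 - 3)) + 17469) = 1/((1/2 - 6*6) + 17469) = 1/((1/2 - 1*36) + 17469) = 1/((1/2 - 36) + 17469) = 1/(-71/2 + 17469) = 1/(34867/2) = 2/34867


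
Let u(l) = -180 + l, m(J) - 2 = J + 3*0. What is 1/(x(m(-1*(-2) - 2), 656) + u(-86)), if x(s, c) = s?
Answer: -1/264 ≈ -0.0037879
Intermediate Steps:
m(J) = 2 + J (m(J) = 2 + (J + 3*0) = 2 + (J + 0) = 2 + J)
1/(x(m(-1*(-2) - 2), 656) + u(-86)) = 1/((2 + (-1*(-2) - 2)) + (-180 - 86)) = 1/((2 + (2 - 2)) - 266) = 1/((2 + 0) - 266) = 1/(2 - 266) = 1/(-264) = -1/264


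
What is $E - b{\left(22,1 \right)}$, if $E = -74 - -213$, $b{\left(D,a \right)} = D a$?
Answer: $117$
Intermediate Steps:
$E = 139$ ($E = -74 + 213 = 139$)
$E - b{\left(22,1 \right)} = 139 - 22 \cdot 1 = 139 - 22 = 117$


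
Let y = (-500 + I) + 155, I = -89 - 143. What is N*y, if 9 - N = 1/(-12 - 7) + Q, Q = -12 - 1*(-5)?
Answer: -175985/19 ≈ -9262.4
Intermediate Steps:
I = -232
Q = -7 (Q = -12 + 5 = -7)
y = -577 (y = (-500 - 232) + 155 = -732 + 155 = -577)
N = 305/19 (N = 9 - (1/(-12 - 7) - 7) = 9 - (1/(-19) - 7) = 9 - (-1/19 - 7) = 9 - 1*(-134/19) = 9 + 134/19 = 305/19 ≈ 16.053)
N*y = (305/19)*(-577) = -175985/19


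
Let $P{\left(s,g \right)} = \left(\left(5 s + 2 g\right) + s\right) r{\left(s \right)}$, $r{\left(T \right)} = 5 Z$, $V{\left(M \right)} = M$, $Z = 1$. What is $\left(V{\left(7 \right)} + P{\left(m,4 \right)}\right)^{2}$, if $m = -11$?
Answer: $80089$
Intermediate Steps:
$r{\left(T \right)} = 5$ ($r{\left(T \right)} = 5 \cdot 1 = 5$)
$P{\left(s,g \right)} = 10 g + 30 s$ ($P{\left(s,g \right)} = \left(\left(5 s + 2 g\right) + s\right) 5 = \left(\left(2 g + 5 s\right) + s\right) 5 = \left(2 g + 6 s\right) 5 = 10 g + 30 s$)
$\left(V{\left(7 \right)} + P{\left(m,4 \right)}\right)^{2} = \left(7 + \left(10 \cdot 4 + 30 \left(-11\right)\right)\right)^{2} = \left(7 + \left(40 - 330\right)\right)^{2} = \left(7 - 290\right)^{2} = \left(-283\right)^{2} = 80089$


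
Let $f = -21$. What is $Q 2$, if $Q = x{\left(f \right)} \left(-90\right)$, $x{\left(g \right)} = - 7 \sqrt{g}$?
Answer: $1260 i \sqrt{21} \approx 5774.0 i$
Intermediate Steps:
$Q = 630 i \sqrt{21}$ ($Q = - 7 \sqrt{-21} \left(-90\right) = - 7 i \sqrt{21} \left(-90\right) = 630 i \sqrt{21} \approx 2887.0 i$)
$Q 2 = 630 i \sqrt{21} \cdot 2 = 1260 i \sqrt{21}$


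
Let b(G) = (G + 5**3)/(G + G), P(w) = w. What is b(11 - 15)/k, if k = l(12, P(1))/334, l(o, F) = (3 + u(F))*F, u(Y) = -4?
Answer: 20207/4 ≈ 5051.8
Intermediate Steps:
l(o, F) = -F (l(o, F) = (3 - 4)*F = -F)
b(G) = (125 + G)/(2*G) (b(G) = (G + 125)/((2*G)) = (125 + G)*(1/(2*G)) = (125 + G)/(2*G))
k = -1/334 (k = -1*1/334 = -1/334 ≈ -0.0029940)
b(11 - 15)/k = ((125 + (11 - 15))/(2*(11 - 15)))/(-1/334) = ((1/2)*(125 - 4)/(-4))*(-334) = ((1/2)*(-1/4)*121)*(-334) = -121/8*(-334) = 20207/4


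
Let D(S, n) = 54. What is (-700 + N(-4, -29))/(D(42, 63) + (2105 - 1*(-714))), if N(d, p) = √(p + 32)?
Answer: -700/2873 + √3/2873 ≈ -0.24304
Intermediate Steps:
N(d, p) = √(32 + p)
(-700 + N(-4, -29))/(D(42, 63) + (2105 - 1*(-714))) = (-700 + √(32 - 29))/(54 + (2105 - 1*(-714))) = (-700 + √3)/(54 + (2105 + 714)) = (-700 + √3)/(54 + 2819) = (-700 + √3)/2873 = (-700 + √3)*(1/2873) = -700/2873 + √3/2873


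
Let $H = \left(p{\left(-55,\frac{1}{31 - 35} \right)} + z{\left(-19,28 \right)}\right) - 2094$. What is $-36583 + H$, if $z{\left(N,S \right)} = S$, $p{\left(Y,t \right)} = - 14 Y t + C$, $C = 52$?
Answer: $- \frac{77579}{2} \approx -38790.0$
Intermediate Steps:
$p{\left(Y,t \right)} = 52 - 14 Y t$ ($p{\left(Y,t \right)} = - 14 Y t + 52 = 52 - 14 Y t$)
$H = - \frac{4413}{2}$ ($H = \left(\left(52 - - \frac{770}{31 - 35}\right) + 28\right) - 2094 = \left(\left(52 - - \frac{770}{-4}\right) + 28\right) - 2094 = \left(\left(52 - \left(-770\right) \left(- \frac{1}{4}\right)\right) + 28\right) - 2094 = \left(\left(52 - \frac{385}{2}\right) + 28\right) - 2094 = \left(- \frac{281}{2} + 28\right) - 2094 = - \frac{225}{2} - 2094 = - \frac{4413}{2} \approx -2206.5$)
$-36583 + H = -36583 - \frac{4413}{2} = - \frac{77579}{2}$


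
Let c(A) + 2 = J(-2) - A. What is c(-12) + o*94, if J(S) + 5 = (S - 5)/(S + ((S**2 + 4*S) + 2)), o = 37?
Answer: 13939/4 ≈ 3484.8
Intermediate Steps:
J(S) = -5 + (-5 + S)/(2 + S**2 + 5*S) (J(S) = -5 + (S - 5)/(S + ((S**2 + 4*S) + 2)) = -5 + (-5 + S)/(S + (2 + S**2 + 4*S)) = -5 + (-5 + S)/(2 + S**2 + 5*S))
c(A) = -21/4 - A (c(A) = -2 + ((-15 - 24*(-2) - 5*(-2)**2)/(2 + (-2)**2 + 5*(-2)) - A) = -2 + ((-15 + 48 - 5*4)/(2 + 4 - 10) - A) = -2 + ((-15 + 48 - 20)/(-4) - A) = -2 + (-1/4*13 - A) = -2 + (-13/4 - A) = -21/4 - A)
c(-12) + o*94 = (-21/4 - 1*(-12)) + 37*94 = (-21/4 + 12) + 3478 = 27/4 + 3478 = 13939/4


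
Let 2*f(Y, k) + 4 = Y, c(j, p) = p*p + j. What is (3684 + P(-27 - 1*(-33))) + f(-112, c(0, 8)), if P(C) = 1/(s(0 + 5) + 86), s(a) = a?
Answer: 329967/91 ≈ 3626.0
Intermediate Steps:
c(j, p) = j + p**2 (c(j, p) = p**2 + j = j + p**2)
f(Y, k) = -2 + Y/2
P(C) = 1/91 (P(C) = 1/((0 + 5) + 86) = 1/(5 + 86) = 1/91)
(3684 + P(-27 - 1*(-33))) + f(-112, c(0, 8)) = (3684 + 1/91) + (-2 + (1/2)*(-112)) = 335245/91 + (-2 - 56) = 335245/91 - 58 = 329967/91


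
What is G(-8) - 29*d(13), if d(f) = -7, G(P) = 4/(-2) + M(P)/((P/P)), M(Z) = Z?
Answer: 193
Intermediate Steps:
G(P) = -2 + P (G(P) = 4/(-2) + P/((P/P)) = 4*(-½) + P/1 = -2 + P*1 = -2 + P)
G(-8) - 29*d(13) = (-2 - 8) - 29*(-7) = -10 + 203 = 193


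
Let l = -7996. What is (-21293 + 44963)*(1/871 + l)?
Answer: -164850070050/871 ≈ -1.8927e+8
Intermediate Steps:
(-21293 + 44963)*(1/871 + l) = (-21293 + 44963)*(1/871 - 7996) = 23670*(1/871 - 7996) = 23670*(-6964515/871) = -164850070050/871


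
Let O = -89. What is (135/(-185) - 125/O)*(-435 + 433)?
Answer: -4444/3293 ≈ -1.3495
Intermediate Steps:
(135/(-185) - 125/O)*(-435 + 433) = (135/(-185) - 125/(-89))*(-435 + 433) = (135*(-1/185) - 125*(-1/89))*(-2) = (-27/37 + 125/89)*(-2) = (2222/3293)*(-2) = -4444/3293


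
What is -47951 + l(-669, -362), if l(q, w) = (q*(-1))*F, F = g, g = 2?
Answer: -46613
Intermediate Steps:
F = 2
l(q, w) = -2*q (l(q, w) = (q*(-1))*2 = -q*2 = -2*q)
-47951 + l(-669, -362) = -47951 - 2*(-669) = -47951 + 1338 = -46613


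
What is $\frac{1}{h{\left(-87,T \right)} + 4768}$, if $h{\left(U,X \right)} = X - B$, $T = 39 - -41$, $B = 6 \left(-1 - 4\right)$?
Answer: $\frac{1}{4878} \approx 0.000205$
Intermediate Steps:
$B = -30$ ($B = 6 \left(-5\right) = -30$)
$T = 80$ ($T = 39 + 41 = 80$)
$h{\left(U,X \right)} = 30 + X$ ($h{\left(U,X \right)} = X - -30 = X + 30 = 30 + X$)
$\frac{1}{h{\left(-87,T \right)} + 4768} = \frac{1}{\left(30 + 80\right) + 4768} = \frac{1}{110 + 4768} = \frac{1}{4878}$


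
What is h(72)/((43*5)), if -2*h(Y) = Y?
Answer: -36/215 ≈ -0.16744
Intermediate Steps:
h(Y) = -Y/2
h(72)/((43*5)) = (-½*72)/((43*5)) = -36/215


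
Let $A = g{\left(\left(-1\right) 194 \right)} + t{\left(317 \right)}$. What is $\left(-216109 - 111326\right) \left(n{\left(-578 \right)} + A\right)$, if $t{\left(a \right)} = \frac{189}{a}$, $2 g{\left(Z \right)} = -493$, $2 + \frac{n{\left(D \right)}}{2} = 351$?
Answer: $- \frac{93852366615}{634} \approx -1.4803 \cdot 10^{8}$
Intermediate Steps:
$n{\left(D \right)} = 698$ ($n{\left(D \right)} = -4 + 2 \cdot 351 = -4 + 702 = 698$)
$g{\left(Z \right)} = - \frac{493}{2}$ ($g{\left(Z \right)} = \frac{1}{2} \left(-493\right) = - \frac{493}{2}$)
$A = - \frac{155903}{634}$ ($A = - \frac{493}{2} + \frac{189}{317} = - \frac{155903}{634} \approx -245.9$)
$\left(-216109 - 111326\right) \left(n{\left(-578 \right)} + A\right) = \left(-216109 - 111326\right) \left(698 - \frac{155903}{634}\right) = \left(-216109 + \left(-178412 + 67086\right)\right) \frac{286629}{634} = \left(-216109 - 111326\right) \frac{286629}{634} = \left(-327435\right) \frac{286629}{634} = - \frac{93852366615}{634}$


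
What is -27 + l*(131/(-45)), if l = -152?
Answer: 18697/45 ≈ 415.49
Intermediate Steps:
-27 + l*(131/(-45)) = -27 - 19912/(-45) = -27 - 19912*(-1)/45 = -27 - 152*(-131/45) = -27 + 19912/45 = 18697/45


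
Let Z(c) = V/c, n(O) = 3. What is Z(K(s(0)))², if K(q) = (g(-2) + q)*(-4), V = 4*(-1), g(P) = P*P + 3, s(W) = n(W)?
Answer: 1/100 ≈ 0.010000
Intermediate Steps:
s(W) = 3
g(P) = 3 + P² (g(P) = P² + 3 = 3 + P²)
V = -4
K(q) = -28 - 4*q (K(q) = ((3 + (-2)²) + q)*(-4) = ((3 + 4) + q)*(-4) = (7 + q)*(-4) = -28 - 4*q)
Z(c) = -4/c
Z(K(s(0)))² = (-4/(-28 - 4*3))² = (-4/(-28 - 12))² = (-4/(-40))² = (-4*(-1/40))² = (⅒)² = 1/100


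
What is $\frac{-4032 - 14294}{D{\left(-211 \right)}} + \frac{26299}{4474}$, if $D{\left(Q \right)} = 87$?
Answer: $- \frac{79702511}{389238} \approx -204.77$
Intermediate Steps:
$\frac{-4032 - 14294}{D{\left(-211 \right)}} + \frac{26299}{4474} = \frac{-4032 - 14294}{87} + \frac{26299}{4474} = \left(-18326\right) \frac{1}{87} + 26299 \cdot \frac{1}{4474} = - \frac{18326}{87} + \frac{26299}{4474} = - \frac{79702511}{389238}$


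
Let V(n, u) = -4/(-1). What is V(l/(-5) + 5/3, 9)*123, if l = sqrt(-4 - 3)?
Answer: 492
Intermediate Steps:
l = I*sqrt(7) (l = sqrt(-7) = I*sqrt(7) ≈ 2.6458*I)
V(n, u) = 4 (V(n, u) = -4*(-1) = 4)
V(l/(-5) + 5/3, 9)*123 = 4*123 = 492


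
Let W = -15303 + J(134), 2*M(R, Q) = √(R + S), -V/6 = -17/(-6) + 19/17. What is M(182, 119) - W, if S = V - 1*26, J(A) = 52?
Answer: 15251 + √38233/34 ≈ 15257.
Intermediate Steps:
V = -403/17 (V = -6*(-17/(-6) + 19/17) = -6*(-17*(-⅙) + 19*(1/17)) = -6*(17/6 + 19/17) = -6*403/102 = -403/17 ≈ -23.706)
S = -845/17 (S = -403/17 - 1*26 = -403/17 - 26 = -845/17 ≈ -49.706)
M(R, Q) = √(-845/17 + R)/2 (M(R, Q) = √(R - 845/17)/2 = √(-845/17 + R)/2)
W = -15251 (W = -15303 + 52 = -15251)
M(182, 119) - W = √(-14365 + 289*182)/34 - 1*(-15251) = √(-14365 + 52598)/34 + 15251 = √38233/34 + 15251 = 15251 + √38233/34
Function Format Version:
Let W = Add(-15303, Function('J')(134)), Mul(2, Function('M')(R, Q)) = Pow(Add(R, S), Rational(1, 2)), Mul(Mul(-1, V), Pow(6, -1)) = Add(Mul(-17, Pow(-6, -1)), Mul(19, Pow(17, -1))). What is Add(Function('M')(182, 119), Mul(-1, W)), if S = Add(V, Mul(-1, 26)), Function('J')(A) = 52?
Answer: Add(15251, Mul(Rational(1, 34), Pow(38233, Rational(1, 2)))) ≈ 15257.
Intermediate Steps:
V = Rational(-403, 17) (V = Mul(-6, Add(Mul(-17, Pow(-6, -1)), Mul(19, Pow(17, -1)))) = Mul(-6, Add(Mul(-17, Rational(-1, 6)), Mul(19, Rational(1, 17)))) = Mul(-6, Add(Rational(17, 6), Rational(19, 17))) = Mul(-6, Rational(403, 102)) = Rational(-403, 17) ≈ -23.706)
S = Rational(-845, 17) (S = Add(Rational(-403, 17), Mul(-1, 26)) = Add(Rational(-403, 17), -26) = Rational(-845, 17) ≈ -49.706)
Function('M')(R, Q) = Mul(Rational(1, 2), Pow(Add(Rational(-845, 17), R), Rational(1, 2))) (Function('M')(R, Q) = Mul(Rational(1, 2), Pow(Add(R, Rational(-845, 17)), Rational(1, 2))) = Mul(Rational(1, 2), Pow(Add(Rational(-845, 17), R), Rational(1, 2))))
W = -15251 (W = Add(-15303, 52) = -15251)
Add(Function('M')(182, 119), Mul(-1, W)) = Add(Mul(Rational(1, 34), Pow(Add(-14365, Mul(289, 182)), Rational(1, 2))), Mul(-1, -15251)) = Add(Mul(Rational(1, 34), Pow(Add(-14365, 52598), Rational(1, 2))), 15251) = Add(Mul(Rational(1, 34), Pow(38233, Rational(1, 2))), 15251) = Add(15251, Mul(Rational(1, 34), Pow(38233, Rational(1, 2))))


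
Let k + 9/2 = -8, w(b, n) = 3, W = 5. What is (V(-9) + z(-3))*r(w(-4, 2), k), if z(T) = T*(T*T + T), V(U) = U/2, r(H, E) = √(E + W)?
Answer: -45*I*√30/4 ≈ -61.619*I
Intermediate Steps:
k = -25/2 (k = -9/2 - 8 = -25/2 ≈ -12.500)
r(H, E) = √(5 + E) (r(H, E) = √(E + 5) = √(5 + E))
V(U) = U/2 (V(U) = U*(½) = U/2)
z(T) = T*(T + T²) (z(T) = T*(T² + T) = T*(T + T²))
(V(-9) + z(-3))*r(w(-4, 2), k) = ((½)*(-9) + (-3)²*(1 - 3))*√(5 - 25/2) = (-9/2 + 9*(-2))*√(-15/2) = (-9/2 - 18)*(I*√30/2) = -45*I*√30/4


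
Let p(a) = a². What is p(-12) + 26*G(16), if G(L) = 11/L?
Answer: 1295/8 ≈ 161.88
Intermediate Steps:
p(-12) + 26*G(16) = (-12)² + 26*(11/16) = 144 + 26*(11*(1/16)) = 144 + 26*(11/16) = 144 + 143/8 = 1295/8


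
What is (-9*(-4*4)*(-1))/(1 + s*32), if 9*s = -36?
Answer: 144/127 ≈ 1.1339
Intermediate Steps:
s = -4 (s = (1/9)*(-36) = -4)
(-9*(-4*4)*(-1))/(1 + s*32) = (-9*(-4*4)*(-1))/(1 - 4*32) = (-(-144)*(-1))/(1 - 128) = -9*16/(-127) = -144*(-1/127) = 144/127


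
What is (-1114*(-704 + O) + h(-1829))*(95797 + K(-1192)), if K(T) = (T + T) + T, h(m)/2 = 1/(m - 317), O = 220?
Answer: 53353154346187/1073 ≈ 4.9723e+10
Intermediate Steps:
h(m) = 2/(-317 + m) (h(m) = 2/(m - 317) = 2/(-317 + m))
K(T) = 3*T (K(T) = 2*T + T = 3*T)
(-1114*(-704 + O) + h(-1829))*(95797 + K(-1192)) = (-1114*(-704 + 220) + 2/(-317 - 1829))*(95797 + 3*(-1192)) = (-1114*(-484) + 2/(-2146))*(95797 - 3576) = (539176 + 2*(-1/2146))*92221 = (539176 - 1/1073)*92221 = (578535847/1073)*92221 = 53353154346187/1073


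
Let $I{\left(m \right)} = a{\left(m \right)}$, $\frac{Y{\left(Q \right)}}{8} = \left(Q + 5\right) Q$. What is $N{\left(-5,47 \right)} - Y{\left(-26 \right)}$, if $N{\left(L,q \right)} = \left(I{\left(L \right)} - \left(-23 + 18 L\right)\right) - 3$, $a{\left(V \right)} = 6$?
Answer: $-4252$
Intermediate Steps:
$Y{\left(Q \right)} = 8 Q \left(5 + Q\right)$ ($Y{\left(Q \right)} = 8 \left(Q + 5\right) Q = 8 \left(5 + Q\right) Q = 8 Q \left(5 + Q\right)$)
$I{\left(m \right)} = 6$
$N{\left(L,q \right)} = 26 - 18 L$ ($N{\left(L,q \right)} = \left(6 - \left(-23 + 18 L\right)\right) - 3 = \left(29 - 18 L\right) - 3 = 26 - 18 L$)
$N{\left(-5,47 \right)} - Y{\left(-26 \right)} = \left(26 - -90\right) - 8 \left(-26\right) \left(5 - 26\right) = \left(26 + 90\right) - 8 \left(-26\right) \left(-21\right) = 116 - 4368 = -4252$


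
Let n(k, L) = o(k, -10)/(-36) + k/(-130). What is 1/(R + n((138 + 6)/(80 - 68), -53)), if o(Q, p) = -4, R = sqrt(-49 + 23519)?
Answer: -6435/8032020629 + 342225*sqrt(23470)/8032020629 ≈ 0.0065266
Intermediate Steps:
R = sqrt(23470) ≈ 153.20
n(k, L) = 1/9 - k/130 (n(k, L) = -4/(-36) + k/(-130) = -4*(-1/36) + k*(-1/130) = 1/9 - k/130)
1/(R + n((138 + 6)/(80 - 68), -53)) = 1/(sqrt(23470) + (1/9 - (138 + 6)/(130*(80 - 68)))) = 1/(sqrt(23470) + (1/9 - 72/(65*12))) = 1/(sqrt(23470) + (1/9 - 1/130*12)) = 1/(sqrt(23470) + (1/9 - 6/65)) = 1/(sqrt(23470) + 11/585) = 1/(11/585 + sqrt(23470))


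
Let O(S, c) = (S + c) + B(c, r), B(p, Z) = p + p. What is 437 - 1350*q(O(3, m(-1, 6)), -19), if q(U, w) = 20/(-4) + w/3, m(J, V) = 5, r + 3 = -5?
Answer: 15737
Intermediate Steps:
r = -8 (r = -3 - 5 = -8)
B(p, Z) = 2*p
O(S, c) = S + 3*c (O(S, c) = (S + c) + 2*c = S + 3*c)
q(U, w) = -5 + w/3 (q(U, w) = 20*(-1/4) + w*(1/3) = -5 + w/3)
437 - 1350*q(O(3, m(-1, 6)), -19) = 437 - 1350*(-5 + (1/3)*(-19)) = 437 - 1350*(-5 - 19/3) = 437 - 1350*(-34/3) = 437 + 15300 = 15737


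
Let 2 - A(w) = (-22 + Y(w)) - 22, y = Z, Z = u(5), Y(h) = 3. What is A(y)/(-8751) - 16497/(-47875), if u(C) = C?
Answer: 142306622/418954125 ≈ 0.33967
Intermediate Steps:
Z = 5
y = 5
A(w) = 43 (A(w) = 2 - ((-22 + 3) - 22) = 2 - (-19 - 22) = 2 - 1*(-41) = 2 + 41 = 43)
A(y)/(-8751) - 16497/(-47875) = 43/(-8751) - 16497/(-47875) = 43*(-1/8751) - 16497*(-1/47875) = -43/8751 + 16497/47875 = 142306622/418954125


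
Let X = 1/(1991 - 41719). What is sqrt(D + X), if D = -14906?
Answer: I*sqrt(1470396767827)/9932 ≈ 122.09*I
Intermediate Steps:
X = -1/39728 (X = 1/(-39728) = -1/39728 ≈ -2.5171e-5)
sqrt(D + X) = sqrt(-14906 - 1/39728) = sqrt(-592185569/39728) = I*sqrt(1470396767827)/9932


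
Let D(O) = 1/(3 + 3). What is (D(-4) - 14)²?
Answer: 6889/36 ≈ 191.36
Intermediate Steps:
D(O) = ⅙ (D(O) = 1/6 = ⅙)
(D(-4) - 14)² = (⅙ - 14)² = (-83/6)² = 6889/36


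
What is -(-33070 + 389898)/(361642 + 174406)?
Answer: -89207/134012 ≈ -0.66566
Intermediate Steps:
-(-33070 + 389898)/(361642 + 174406) = -356828/536048 = -1*89207/134012 = -89207/134012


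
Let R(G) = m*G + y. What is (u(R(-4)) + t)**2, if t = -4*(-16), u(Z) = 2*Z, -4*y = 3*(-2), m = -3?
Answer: 8281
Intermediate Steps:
y = 3/2 (y = -3*(-2)/4 = -1/4*(-6) = 3/2 ≈ 1.5000)
R(G) = 3/2 - 3*G (R(G) = -3*G + 3/2 = 3/2 - 3*G)
t = 64
(u(R(-4)) + t)**2 = (2*(3/2 - 3*(-4)) + 64)**2 = (2*(3/2 + 12) + 64)**2 = (2*(27/2) + 64)**2 = (27 + 64)**2 = 91**2 = 8281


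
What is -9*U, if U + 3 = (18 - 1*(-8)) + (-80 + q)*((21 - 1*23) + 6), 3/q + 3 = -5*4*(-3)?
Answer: 50751/19 ≈ 2671.1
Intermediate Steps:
q = 1/19 (q = 3/(-3 - 5*4*(-3)) = 3/(-3 - 20*(-3)) = 3/(-3 + 60) = 3/57 = 3*(1/57) = 1/19 ≈ 0.052632)
U = -5639/19 (U = -3 + ((18 - 1*(-8)) + (-80 + 1/19)*((21 - 1*23) + 6)) = -3 + ((18 + 8) - 1519*((21 - 23) + 6)/19) = -3 + (26 - 1519*(-2 + 6)/19) = -3 + (26 - 1519/19*4) = -3 + (26 - 6076/19) = -3 - 5582/19 = -5639/19 ≈ -296.79)
-9*U = -9*(-5639/19) = 50751/19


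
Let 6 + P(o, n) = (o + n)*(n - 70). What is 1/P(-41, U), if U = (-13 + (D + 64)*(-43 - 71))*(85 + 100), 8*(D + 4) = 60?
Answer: 1/2033577247044 ≈ 4.9174e-13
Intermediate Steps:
D = 7/2 (D = -4 + (⅛)*60 = -4 + 15/2 = 7/2 ≈ 3.5000)
U = -1425980 (U = (-13 + (7/2 + 64)*(-43 - 71))*(85 + 100) = (-13 + (135/2)*(-114))*185 = (-13 - 7695)*185 = -7708*185 = -1425980)
P(o, n) = -6 + (-70 + n)*(n + o) (P(o, n) = -6 + (o + n)*(n - 70) = -6 + (n + o)*(-70 + n) = -6 + (-70 + n)*(n + o))
1/P(-41, U) = 1/(-6 + (-1425980)² - 70*(-1425980) - 70*(-41) - 1425980*(-41)) = 1/(-6 + 2033418960400 + 99818600 + 2870 + 58465180) = 1/2033577247044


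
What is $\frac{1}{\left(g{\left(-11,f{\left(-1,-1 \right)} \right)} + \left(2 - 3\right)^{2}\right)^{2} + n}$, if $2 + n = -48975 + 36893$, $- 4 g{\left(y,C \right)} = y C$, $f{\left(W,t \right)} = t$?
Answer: $- \frac{16}{193295} \approx -8.2775 \cdot 10^{-5}$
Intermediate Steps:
$g{\left(y,C \right)} = - \frac{C y}{4}$ ($g{\left(y,C \right)} = - \frac{y C}{4} = - \frac{C y}{4}$)
$n = -12084$ ($n = -2 + \left(-48975 + 36893\right) = -2 - 12082 = -12084$)
$\frac{1}{\left(g{\left(-11,f{\left(-1,-1 \right)} \right)} + \left(2 - 3\right)^{2}\right)^{2} + n} = \frac{1}{\left(\left(- \frac{1}{4}\right) \left(-1\right) \left(-11\right) + \left(2 - 3\right)^{2}\right)^{2} - 12084} = \frac{1}{\left(- \frac{11}{4} + \left(-1\right)^{2}\right)^{2} - 12084} = \frac{1}{\left(- \frac{11}{4} + 1\right)^{2} - 12084} = \frac{1}{\left(- \frac{7}{4}\right)^{2} - 12084} = \frac{1}{\frac{49}{16} - 12084} = \frac{1}{- \frac{193295}{16}} = - \frac{16}{193295}$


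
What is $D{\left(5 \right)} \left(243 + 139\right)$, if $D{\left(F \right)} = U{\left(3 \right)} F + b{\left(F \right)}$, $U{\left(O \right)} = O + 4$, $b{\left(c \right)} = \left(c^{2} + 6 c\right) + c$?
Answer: $36290$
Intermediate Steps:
$b{\left(c \right)} = c^{2} + 7 c$
$U{\left(O \right)} = 4 + O$
$D{\left(F \right)} = 7 F + F \left(7 + F\right)$ ($D{\left(F \right)} = \left(4 + 3\right) F + F \left(7 + F\right) = 7 F + F \left(7 + F\right)$)
$D{\left(5 \right)} \left(243 + 139\right) = 5 \left(14 + 5\right) \left(243 + 139\right) = 5 \cdot 19 \cdot 382 = 95 \cdot 382 = 36290$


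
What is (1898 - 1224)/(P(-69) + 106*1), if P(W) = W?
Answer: 674/37 ≈ 18.216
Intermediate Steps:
(1898 - 1224)/(P(-69) + 106*1) = (1898 - 1224)/(-69 + 106*1) = 674/(-69 + 106) = 674/37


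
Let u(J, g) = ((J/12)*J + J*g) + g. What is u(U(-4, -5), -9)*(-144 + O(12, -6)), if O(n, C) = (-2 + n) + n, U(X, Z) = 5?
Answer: 38003/6 ≈ 6333.8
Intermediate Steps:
O(n, C) = -2 + 2*n
u(J, g) = g + J²/12 + J*g (u(J, g) = ((J*(1/12))*J + J*g) + g = ((J/12)*J + J*g) + g = (J²/12 + J*g) + g = g + J²/12 + J*g)
u(U(-4, -5), -9)*(-144 + O(12, -6)) = (-9 + (1/12)*5² + 5*(-9))*(-144 + (-2 + 2*12)) = (-9 + (1/12)*25 - 45)*(-144 + (-2 + 24)) = (-9 + 25/12 - 45)*(-144 + 22) = -623/12*(-122) = 38003/6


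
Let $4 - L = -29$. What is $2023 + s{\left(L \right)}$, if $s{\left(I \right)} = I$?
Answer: $2056$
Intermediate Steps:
$L = 33$ ($L = 4 - -29 = 4 + 29 = 33$)
$2023 + s{\left(L \right)} = 2023 + 33 = 2056$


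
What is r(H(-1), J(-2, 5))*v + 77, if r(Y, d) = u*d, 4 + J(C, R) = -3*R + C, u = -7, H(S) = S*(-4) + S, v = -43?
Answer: -6244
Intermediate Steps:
H(S) = -3*S (H(S) = -4*S + S = -3*S)
J(C, R) = -4 + C - 3*R (J(C, R) = -4 + (-3*R + C) = -4 + (C - 3*R) = -4 + C - 3*R)
r(Y, d) = -7*d
r(H(-1), J(-2, 5))*v + 77 = -7*(-4 - 2 - 3*5)*(-43) + 77 = -7*(-4 - 2 - 15)*(-43) + 77 = -7*(-21)*(-43) + 77 = 147*(-43) + 77 = -6321 + 77 = -6244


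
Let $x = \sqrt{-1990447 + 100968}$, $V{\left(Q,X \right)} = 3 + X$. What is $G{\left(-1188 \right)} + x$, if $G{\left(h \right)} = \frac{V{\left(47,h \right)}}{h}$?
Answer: $\frac{395}{396} + i \sqrt{1889479} \approx 0.99747 + 1374.6 i$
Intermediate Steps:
$G{\left(h \right)} = \frac{3 + h}{h}$
$x = i \sqrt{1889479}$ ($x = \sqrt{-1889479} = i \sqrt{1889479} \approx 1374.6 i$)
$G{\left(-1188 \right)} + x = \frac{3 - 1188}{-1188} + i \sqrt{1889479} = \left(- \frac{1}{1188}\right) \left(-1185\right) + i \sqrt{1889479} = \frac{395}{396} + i \sqrt{1889479}$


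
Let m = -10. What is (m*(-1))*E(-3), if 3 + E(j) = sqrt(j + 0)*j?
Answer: -30 - 30*I*sqrt(3) ≈ -30.0 - 51.962*I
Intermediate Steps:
E(j) = -3 + j**(3/2) (E(j) = -3 + sqrt(j + 0)*j = -3 + sqrt(j)*j = -3 + j**(3/2))
(m*(-1))*E(-3) = (-10*(-1))*(-3 + (-3)**(3/2)) = 10*(-3 - 3*I*sqrt(3)) = -30 - 30*I*sqrt(3)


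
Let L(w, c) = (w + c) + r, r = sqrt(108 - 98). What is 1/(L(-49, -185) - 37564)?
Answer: -18899/714344397 - sqrt(10)/1428688794 ≈ -2.6459e-5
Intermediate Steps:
r = sqrt(10) ≈ 3.1623
L(w, c) = c + w + sqrt(10) (L(w, c) = (w + c) + sqrt(10) = (c + w) + sqrt(10) = c + w + sqrt(10))
1/(L(-49, -185) - 37564) = 1/((-185 - 49 + sqrt(10)) - 37564) = 1/((-234 + sqrt(10)) - 37564) = 1/(-37798 + sqrt(10))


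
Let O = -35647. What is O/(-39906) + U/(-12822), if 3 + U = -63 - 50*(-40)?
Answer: 63314605/85279122 ≈ 0.74244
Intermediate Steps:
U = 1934 (U = -3 + (-63 - 50*(-40)) = -3 + (-63 + 2000) = -3 + 1937 = 1934)
O/(-39906) + U/(-12822) = -35647/(-39906) + 1934/(-12822) = -35647*(-1/39906) + 1934*(-1/12822) = 35647/39906 - 967/6411 = 63314605/85279122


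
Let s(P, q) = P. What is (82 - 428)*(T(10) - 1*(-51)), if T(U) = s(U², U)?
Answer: -52246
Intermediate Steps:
T(U) = U²
(82 - 428)*(T(10) - 1*(-51)) = (82 - 428)*(10² - 1*(-51)) = -346*(100 + 51) = -346*151 = -52246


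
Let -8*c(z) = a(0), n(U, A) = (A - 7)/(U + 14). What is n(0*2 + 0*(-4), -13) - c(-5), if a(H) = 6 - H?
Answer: -19/28 ≈ -0.67857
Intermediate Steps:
n(U, A) = (-7 + A)/(14 + U)
c(z) = -3/4 (c(z) = -(6 - 1*0)/8 = -(6 + 0)/8 = -1/8*6 = -3/4)
n(0*2 + 0*(-4), -13) - c(-5) = (-7 - 13)/(14 + (0*2 + 0*(-4))) - 1*(-3/4) = -20/(14 + (0 + 0)) + 3/4 = -20/(14 + 0) + 3/4 = -20/14 + 3/4 = (1/14)*(-20) + 3/4 = -10/7 + 3/4 = -19/28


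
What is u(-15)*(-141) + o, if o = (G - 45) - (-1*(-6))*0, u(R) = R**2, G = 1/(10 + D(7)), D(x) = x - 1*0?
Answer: -540089/17 ≈ -31770.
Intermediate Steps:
D(x) = x (D(x) = x + 0 = x)
G = 1/17 (G = 1/(10 + 7) = 1/17 ≈ 0.058824)
o = -764/17 (o = (1/17 - 45) - (-1*(-6))*0 = -764/17 - 6*0 = -764/17 - 1*0 = -764/17 + 0 = -764/17 ≈ -44.941)
u(-15)*(-141) + o = (-15)**2*(-141) - 764/17 = 225*(-141) - 764/17 = -31725 - 764/17 = -540089/17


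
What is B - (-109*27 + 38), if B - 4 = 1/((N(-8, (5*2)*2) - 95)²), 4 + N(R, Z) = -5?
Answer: 31463745/10816 ≈ 2909.0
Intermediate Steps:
N(R, Z) = -9 (N(R, Z) = -4 - 5 = -9)
B = 43265/10816 (B = 4 + 1/((-9 - 95)²) = 4 + 1/((-104)²) = 4 + 1/10816 = 43265/10816 ≈ 4.0001)
B - (-109*27 + 38) = 43265/10816 - (-109*27 + 38) = 43265/10816 - (-2943 + 38) = 43265/10816 - 1*(-2905) = 43265/10816 + 2905 = 31463745/10816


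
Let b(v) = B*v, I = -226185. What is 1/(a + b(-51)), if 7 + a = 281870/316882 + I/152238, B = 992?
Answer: -8040246986/406833251016299 ≈ -1.9763e-5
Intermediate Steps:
a = -61075500587/8040246986 (a = -7 + (281870/316882 - 226185/152238) = -7 + (281870*(1/316882) - 226185*1/152238) = -7 + (140935/158441 - 75395/50746) = -7 - 4793771685/8040246986 = -61075500587/8040246986 ≈ -7.5962)
b(v) = 992*v
1/(a + b(-51)) = 1/(-61075500587/8040246986 + 992*(-51)) = 1/(-61075500587/8040246986 - 50592) = 1/(-406833251016299/8040246986) = -8040246986/406833251016299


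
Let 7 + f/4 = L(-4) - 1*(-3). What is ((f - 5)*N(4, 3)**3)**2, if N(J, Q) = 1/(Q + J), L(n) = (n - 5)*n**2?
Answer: 356409/117649 ≈ 3.0294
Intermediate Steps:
L(n) = n**2*(-5 + n) (L(n) = (-5 + n)*n**2 = n**2*(-5 + n))
N(J, Q) = 1/(J + Q)
f = -592 (f = -28 + 4*((-4)**2*(-5 - 4) - 1*(-3)) = -28 + 4*(16*(-9) + 3) = -28 + 4*(-144 + 3) = -28 + 4*(-141) = -28 - 564 = -592)
((f - 5)*N(4, 3)**3)**2 = ((-592 - 5)*(1/(4 + 3))**3)**2 = (-597*(1/7)**3)**2 = (-597*1/343)**2 = (-597/343)**2 = 356409/117649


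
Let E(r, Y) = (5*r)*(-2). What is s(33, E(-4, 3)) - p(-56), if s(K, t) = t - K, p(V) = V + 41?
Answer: 22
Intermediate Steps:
E(r, Y) = -10*r
p(V) = 41 + V
s(33, E(-4, 3)) - p(-56) = (-10*(-4) - 1*33) - (41 - 56) = (40 - 33) - 1*(-15) = 7 + 15 = 22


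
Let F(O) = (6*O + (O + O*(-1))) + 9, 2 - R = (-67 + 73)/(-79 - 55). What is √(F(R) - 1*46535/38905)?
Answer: 2*√1363837830103/521327 ≈ 4.4802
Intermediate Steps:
R = 137/67 (R = 2 - (-67 + 73)/(-79 - 55) = 2 - 6/(-134) = 2 - 6*(-1)/134 = 2 - 1*(-3/67) = 2 + 3/67 = 137/67 ≈ 2.0448)
F(O) = 9 + 6*O (F(O) = (6*O + (O - O)) + 9 = (6*O + 0) + 9 = 6*O + 9 = 9 + 6*O)
√(F(R) - 1*46535/38905) = √((9 + 6*(137/67)) - 1*46535/38905) = √((9 + 822/67) - 46535*1/38905) = √(1425/67 - 9307/7781) = √(10464356/521327) = 2*√1363837830103/521327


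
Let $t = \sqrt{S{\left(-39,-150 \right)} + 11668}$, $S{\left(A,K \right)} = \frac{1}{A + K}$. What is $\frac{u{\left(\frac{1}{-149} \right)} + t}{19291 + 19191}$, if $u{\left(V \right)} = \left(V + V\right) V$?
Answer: $\frac{1}{427169441} + \frac{\sqrt{46310271}}{2424366} \approx 0.002807$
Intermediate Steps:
$u{\left(V \right)} = 2 V^{2}$ ($u{\left(V \right)} = 2 V V = 2 V^{2}$)
$t = \frac{\sqrt{46310271}}{63}$ ($t = \sqrt{\frac{1}{-39 - 150} + 11668} = \sqrt{\frac{1}{-189} + 11668} = \sqrt{- \frac{1}{189} + 11668} = \sqrt{\frac{2205251}{189}} = \frac{\sqrt{46310271}}{63} \approx 108.02$)
$\frac{u{\left(\frac{1}{-149} \right)} + t}{19291 + 19191} = \frac{2 \left(\frac{1}{-149}\right)^{2} + \frac{\sqrt{46310271}}{63}}{19291 + 19191} = \frac{2 \left(- \frac{1}{149}\right)^{2} + \frac{\sqrt{46310271}}{63}}{38482} = \left(2 \cdot \frac{1}{22201} + \frac{\sqrt{46310271}}{63}\right) \frac{1}{38482} = \left(\frac{2}{22201} + \frac{\sqrt{46310271}}{63}\right) \frac{1}{38482} = \frac{1}{427169441} + \frac{\sqrt{46310271}}{2424366}$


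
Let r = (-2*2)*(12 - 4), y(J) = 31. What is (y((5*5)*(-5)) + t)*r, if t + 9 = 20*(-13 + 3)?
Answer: 5696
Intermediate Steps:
t = -209 (t = -9 + 20*(-13 + 3) = -9 + 20*(-10) = -9 - 200 = -209)
r = -32 (r = -4*8 = -32)
(y((5*5)*(-5)) + t)*r = (31 - 209)*(-32) = -178*(-32) = 5696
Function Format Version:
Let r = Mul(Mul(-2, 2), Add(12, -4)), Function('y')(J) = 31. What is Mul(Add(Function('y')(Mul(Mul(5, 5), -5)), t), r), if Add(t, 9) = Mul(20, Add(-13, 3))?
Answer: 5696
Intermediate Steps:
t = -209 (t = Add(-9, Mul(20, Add(-13, 3))) = Add(-9, Mul(20, -10)) = Add(-9, -200) = -209)
r = -32 (r = Mul(-4, 8) = -32)
Mul(Add(Function('y')(Mul(Mul(5, 5), -5)), t), r) = Mul(Add(31, -209), -32) = Mul(-178, -32) = 5696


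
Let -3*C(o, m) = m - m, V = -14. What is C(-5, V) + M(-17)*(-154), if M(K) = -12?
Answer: 1848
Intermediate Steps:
C(o, m) = 0 (C(o, m) = -(m - m)/3 = -⅓*0 = 0)
C(-5, V) + M(-17)*(-154) = 0 - 12*(-154) = 0 + 1848 = 1848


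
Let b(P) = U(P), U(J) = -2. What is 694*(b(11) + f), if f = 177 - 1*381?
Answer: -142964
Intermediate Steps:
b(P) = -2
f = -204 (f = 177 - 381 = -204)
694*(b(11) + f) = 694*(-2 - 204) = 694*(-206) = -142964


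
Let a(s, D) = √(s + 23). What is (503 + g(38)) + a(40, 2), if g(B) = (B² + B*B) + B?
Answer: 3429 + 3*√7 ≈ 3436.9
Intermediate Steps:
a(s, D) = √(23 + s)
g(B) = B + 2*B² (g(B) = (B² + B²) + B = 2*B² + B = B + 2*B²)
(503 + g(38)) + a(40, 2) = (503 + 38*(1 + 2*38)) + √(23 + 40) = (503 + 38*(1 + 76)) + √63 = (503 + 38*77) + 3*√7 = (503 + 2926) + 3*√7 = 3429 + 3*√7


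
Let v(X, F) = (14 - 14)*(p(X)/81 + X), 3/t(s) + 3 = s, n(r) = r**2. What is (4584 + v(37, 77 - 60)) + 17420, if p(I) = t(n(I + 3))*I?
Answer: 22004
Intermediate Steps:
t(s) = 3/(-3 + s)
p(I) = 3*I/(-3 + (3 + I)**2) (p(I) = (3/(-3 + (I + 3)**2))*I = (3/(-3 + (3 + I)**2))*I = 3*I/(-3 + (3 + I)**2))
v(X, F) = 0 (v(X, F) = (14 - 14)*((3*X/(-3 + (3 + X)**2))/81 + X) = 0*((3*X/(-3 + (3 + X)**2))*(1/81) + X) = 0*(X/(27*(-3 + (3 + X)**2)) + X) = 0*(X + X/(27*(-3 + (3 + X)**2))) = 0)
(4584 + v(37, 77 - 60)) + 17420 = (4584 + 0) + 17420 = 4584 + 17420 = 22004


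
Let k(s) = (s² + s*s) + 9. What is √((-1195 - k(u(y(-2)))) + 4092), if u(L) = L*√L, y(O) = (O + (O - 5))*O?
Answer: 2*I*√2194 ≈ 93.68*I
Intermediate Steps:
y(O) = O*(-5 + 2*O) (y(O) = (O + (-5 + O))*O = (-5 + 2*O)*O = O*(-5 + 2*O))
u(L) = L^(3/2)
k(s) = 9 + 2*s² (k(s) = (s² + s²) + 9 = 2*s² + 9 = 9 + 2*s²)
√((-1195 - k(u(y(-2)))) + 4092) = √((-1195 - (9 + 2*((-2*(-5 + 2*(-2)))^(3/2))²)) + 4092) = √((-1195 - (9 + 2*((-2*(-5 - 4))^(3/2))²)) + 4092) = √((-1195 - (9 + 2*((-2*(-9))^(3/2))²)) + 4092) = √((-1195 - (9 + 2*(18^(3/2))²)) + 4092) = √((-1195 - (9 + 2*(54*√2)²)) + 4092) = √((-1195 - (9 + 2*5832)) + 4092) = √((-1195 - (9 + 11664)) + 4092) = √((-1195 - 1*11673) + 4092) = √((-1195 - 11673) + 4092) = √(-12868 + 4092) = √(-8776) = 2*I*√2194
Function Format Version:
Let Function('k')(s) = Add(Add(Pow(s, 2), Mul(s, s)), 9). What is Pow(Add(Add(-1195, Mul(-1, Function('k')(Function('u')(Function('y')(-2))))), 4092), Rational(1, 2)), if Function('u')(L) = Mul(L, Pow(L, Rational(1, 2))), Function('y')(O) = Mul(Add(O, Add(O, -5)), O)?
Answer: Mul(2, I, Pow(2194, Rational(1, 2))) ≈ Mul(93.680, I)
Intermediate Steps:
Function('y')(O) = Mul(O, Add(-5, Mul(2, O))) (Function('y')(O) = Mul(Add(O, Add(-5, O)), O) = Mul(Add(-5, Mul(2, O)), O) = Mul(O, Add(-5, Mul(2, O))))
Function('u')(L) = Pow(L, Rational(3, 2))
Function('k')(s) = Add(9, Mul(2, Pow(s, 2))) (Function('k')(s) = Add(Add(Pow(s, 2), Pow(s, 2)), 9) = Add(Mul(2, Pow(s, 2)), 9) = Add(9, Mul(2, Pow(s, 2))))
Pow(Add(Add(-1195, Mul(-1, Function('k')(Function('u')(Function('y')(-2))))), 4092), Rational(1, 2)) = Pow(Add(Add(-1195, Mul(-1, Add(9, Mul(2, Pow(Pow(Mul(-2, Add(-5, Mul(2, -2))), Rational(3, 2)), 2))))), 4092), Rational(1, 2)) = Pow(Add(Add(-1195, Mul(-1, Add(9, Mul(2, Pow(Pow(Mul(-2, Add(-5, -4)), Rational(3, 2)), 2))))), 4092), Rational(1, 2)) = Pow(Add(Add(-1195, Mul(-1, Add(9, Mul(2, Pow(Pow(Mul(-2, -9), Rational(3, 2)), 2))))), 4092), Rational(1, 2)) = Pow(Add(Add(-1195, Mul(-1, Add(9, Mul(2, Pow(Pow(18, Rational(3, 2)), 2))))), 4092), Rational(1, 2)) = Pow(Add(Add(-1195, Mul(-1, Add(9, Mul(2, Pow(Mul(54, Pow(2, Rational(1, 2))), 2))))), 4092), Rational(1, 2)) = Pow(Add(Add(-1195, Mul(-1, Add(9, Mul(2, 5832)))), 4092), Rational(1, 2)) = Pow(Add(Add(-1195, Mul(-1, Add(9, 11664))), 4092), Rational(1, 2)) = Pow(Add(Add(-1195, Mul(-1, 11673)), 4092), Rational(1, 2)) = Pow(Add(Add(-1195, -11673), 4092), Rational(1, 2)) = Pow(Add(-12868, 4092), Rational(1, 2)) = Pow(-8776, Rational(1, 2)) = Mul(2, I, Pow(2194, Rational(1, 2)))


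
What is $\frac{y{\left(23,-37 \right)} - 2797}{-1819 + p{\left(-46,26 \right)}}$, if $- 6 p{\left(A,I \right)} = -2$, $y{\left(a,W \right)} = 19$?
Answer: $\frac{4167}{2728} \approx 1.5275$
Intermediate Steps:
$p{\left(A,I \right)} = \frac{1}{3}$ ($p{\left(A,I \right)} = \left(- \frac{1}{6}\right) \left(-2\right) = \frac{1}{3}$)
$\frac{y{\left(23,-37 \right)} - 2797}{-1819 + p{\left(-46,26 \right)}} = \frac{19 - 2797}{-1819 + \frac{1}{3}} = - \frac{2778}{- \frac{5456}{3}} = \left(-2778\right) \left(- \frac{3}{5456}\right) = \frac{4167}{2728}$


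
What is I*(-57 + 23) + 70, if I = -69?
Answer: 2416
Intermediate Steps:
I*(-57 + 23) + 70 = -69*(-57 + 23) + 70 = -69*(-34) + 70 = 2346 + 70 = 2416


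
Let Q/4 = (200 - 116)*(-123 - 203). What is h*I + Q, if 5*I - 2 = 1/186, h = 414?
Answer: -16952343/155 ≈ -1.0937e+5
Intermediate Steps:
Q = -109536 (Q = 4*((200 - 116)*(-123 - 203)) = 4*(84*(-326)) = 4*(-27384) = -109536)
I = 373/930 (I = ⅖ + (⅕)/186 = ⅖ + (⅕)*(1/186) = ⅖ + 1/930 = 373/930 ≈ 0.40108)
h*I + Q = 414*(373/930) - 109536 = 25737/155 - 109536 = -16952343/155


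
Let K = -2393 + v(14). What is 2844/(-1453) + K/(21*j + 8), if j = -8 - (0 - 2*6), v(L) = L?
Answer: -3718335/133676 ≈ -27.816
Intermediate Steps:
K = -2379 (K = -2393 + 14 = -2379)
j = 4 (j = -8 - (0 - 12) = -8 - 1*(-12) = -8 + 12 = 4)
2844/(-1453) + K/(21*j + 8) = 2844/(-1453) - 2379/(21*4 + 8) = 2844*(-1/1453) - 2379/(84 + 8) = -2844/1453 - 2379/92 = -3718335/133676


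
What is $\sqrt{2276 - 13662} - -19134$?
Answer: $19134 + i \sqrt{11386} \approx 19134.0 + 106.71 i$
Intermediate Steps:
$\sqrt{2276 - 13662} - -19134 = \sqrt{-11386} + 19134 = i \sqrt{11386} + 19134 = 19134 + i \sqrt{11386}$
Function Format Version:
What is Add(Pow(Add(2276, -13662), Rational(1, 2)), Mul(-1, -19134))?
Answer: Add(19134, Mul(I, Pow(11386, Rational(1, 2)))) ≈ Add(19134., Mul(106.71, I))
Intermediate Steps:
Add(Pow(Add(2276, -13662), Rational(1, 2)), Mul(-1, -19134)) = Add(Pow(-11386, Rational(1, 2)), 19134) = Add(Mul(I, Pow(11386, Rational(1, 2))), 19134) = Add(19134, Mul(I, Pow(11386, Rational(1, 2))))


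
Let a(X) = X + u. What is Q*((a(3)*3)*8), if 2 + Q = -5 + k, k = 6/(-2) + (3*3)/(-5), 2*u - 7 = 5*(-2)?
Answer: -2124/5 ≈ -424.80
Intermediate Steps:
u = -3/2 (u = 7/2 + (5*(-2))/2 = 7/2 + (½)*(-10) = 7/2 - 5 = -3/2 ≈ -1.5000)
k = -24/5 (k = 6*(-½) + 9*(-⅕) = -3 - 9/5 = -24/5 ≈ -4.8000)
a(X) = -3/2 + X (a(X) = X - 3/2 = -3/2 + X)
Q = -59/5 (Q = -2 + (-5 - 24/5) = -2 - 49/5 = -59/5 ≈ -11.800)
Q*((a(3)*3)*8) = -59*(-3/2 + 3)*3*8/5 = -59*(3/2)*3*8/5 = -531*8/10 = -59/5*36 = -2124/5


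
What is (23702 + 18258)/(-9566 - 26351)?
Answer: -41960/35917 ≈ -1.1682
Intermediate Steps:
(23702 + 18258)/(-9566 - 26351) = 41960/(-35917) = 41960*(-1/35917) = -41960/35917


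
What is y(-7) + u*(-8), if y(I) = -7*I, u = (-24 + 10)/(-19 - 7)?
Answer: 581/13 ≈ 44.692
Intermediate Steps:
u = 7/13 (u = -14/(-26) = -14*(-1/26) = 7/13 ≈ 0.53846)
y(-7) + u*(-8) = -7*(-7) + (7/13)*(-8) = 49 - 56/13 = 581/13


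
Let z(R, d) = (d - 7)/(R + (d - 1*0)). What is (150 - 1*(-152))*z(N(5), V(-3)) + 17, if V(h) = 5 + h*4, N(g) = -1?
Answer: 1091/2 ≈ 545.50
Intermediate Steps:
V(h) = 5 + 4*h
z(R, d) = (-7 + d)/(R + d) (z(R, d) = (-7 + d)/(R + (d + 0)) = (-7 + d)/(R + d))
(150 - 1*(-152))*z(N(5), V(-3)) + 17 = (150 - 1*(-152))*((-7 + (5 + 4*(-3)))/(-1 + (5 + 4*(-3)))) + 17 = (150 + 152)*((-7 + (5 - 12))/(-1 + (5 - 12))) + 17 = 302*((-7 - 7)/(-1 - 7)) + 17 = 302*(-14/(-8)) + 17 = 302*(-⅛*(-14)) + 17 = 302*(7/4) + 17 = 1057/2 + 17 = 1091/2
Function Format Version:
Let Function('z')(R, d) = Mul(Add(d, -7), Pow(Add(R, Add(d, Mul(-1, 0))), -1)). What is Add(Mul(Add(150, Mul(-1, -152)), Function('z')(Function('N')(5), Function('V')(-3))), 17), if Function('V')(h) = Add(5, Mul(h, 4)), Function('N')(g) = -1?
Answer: Rational(1091, 2) ≈ 545.50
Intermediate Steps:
Function('V')(h) = Add(5, Mul(4, h))
Function('z')(R, d) = Mul(Pow(Add(R, d), -1), Add(-7, d)) (Function('z')(R, d) = Mul(Add(-7, d), Pow(Add(R, Add(d, 0)), -1)) = Mul(Add(-7, d), Pow(Add(R, d), -1)) = Mul(Pow(Add(R, d), -1), Add(-7, d)))
Add(Mul(Add(150, Mul(-1, -152)), Function('z')(Function('N')(5), Function('V')(-3))), 17) = Add(Mul(Add(150, Mul(-1, -152)), Mul(Pow(Add(-1, Add(5, Mul(4, -3))), -1), Add(-7, Add(5, Mul(4, -3))))), 17) = Add(Mul(Add(150, 152), Mul(Pow(Add(-1, Add(5, -12)), -1), Add(-7, Add(5, -12)))), 17) = Add(Mul(302, Mul(Pow(Add(-1, -7), -1), Add(-7, -7))), 17) = Add(Mul(302, Mul(Pow(-8, -1), -14)), 17) = Add(Mul(302, Mul(Rational(-1, 8), -14)), 17) = Add(Mul(302, Rational(7, 4)), 17) = Add(Rational(1057, 2), 17) = Rational(1091, 2)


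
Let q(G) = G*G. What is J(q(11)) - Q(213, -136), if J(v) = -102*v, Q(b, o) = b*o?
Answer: 16626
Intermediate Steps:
q(G) = G²
J(q(11)) - Q(213, -136) = -102*11² - 213*(-136) = -102*121 - 1*(-28968) = -12342 + 28968 = 16626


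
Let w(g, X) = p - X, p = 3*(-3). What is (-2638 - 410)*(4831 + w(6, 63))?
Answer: -14505432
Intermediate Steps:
p = -9
w(g, X) = -9 - X
(-2638 - 410)*(4831 + w(6, 63)) = (-2638 - 410)*(4831 + (-9 - 1*63)) = -3048*(4831 + (-9 - 63)) = -3048*(4831 - 72) = -3048*4759 = -14505432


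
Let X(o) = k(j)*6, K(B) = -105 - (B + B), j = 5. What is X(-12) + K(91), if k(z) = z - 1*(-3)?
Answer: -239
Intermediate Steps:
K(B) = -105 - 2*B
k(z) = 3 + z (k(z) = z + 3 = 3 + z)
X(o) = 48 (X(o) = (3 + 5)*6 = 8*6 = 48)
X(-12) + K(91) = 48 + (-105 - 2*91) = 48 + (-105 - 182) = 48 - 287 = -239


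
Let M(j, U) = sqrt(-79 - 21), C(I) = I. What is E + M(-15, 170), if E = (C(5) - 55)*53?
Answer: -2650 + 10*I ≈ -2650.0 + 10.0*I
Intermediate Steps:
M(j, U) = 10*I (M(j, U) = sqrt(-100) = 10*I)
E = -2650 (E = (5 - 55)*53 = -50*53 = -2650)
E + M(-15, 170) = -2650 + 10*I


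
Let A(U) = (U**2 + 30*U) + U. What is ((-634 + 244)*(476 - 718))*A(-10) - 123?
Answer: -19819923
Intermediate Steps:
A(U) = U**2 + 31*U
((-634 + 244)*(476 - 718))*A(-10) - 123 = ((-634 + 244)*(476 - 718))*(-10*(31 - 10)) - 123 = (-390*(-242))*(-10*21) - 123 = 94380*(-210) - 123 = -19819800 - 123 = -19819923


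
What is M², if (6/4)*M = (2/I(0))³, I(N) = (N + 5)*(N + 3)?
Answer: 256/102515625 ≈ 2.4972e-6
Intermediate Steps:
I(N) = (3 + N)*(5 + N) (I(N) = (5 + N)*(3 + N) = (3 + N)*(5 + N))
M = 16/10125 (M = 2*(2/(15 + 0² + 8*0))³/3 = 2*(2/(15 + 0 + 0))³/3 = 2*(2/15)³/3 = (⅔)*(8/3375) = 16/10125 ≈ 0.0015802)
M² = (16/10125)² = 256/102515625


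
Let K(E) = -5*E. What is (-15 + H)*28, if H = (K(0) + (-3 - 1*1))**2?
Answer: 28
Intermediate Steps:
H = 16 (H = (-5*0 + (-3 - 1*1))**2 = (0 + (-3 - 1))**2 = (0 - 4)**2 = (-4)**2 = 16)
(-15 + H)*28 = (-15 + 16)*28 = 1*28 = 28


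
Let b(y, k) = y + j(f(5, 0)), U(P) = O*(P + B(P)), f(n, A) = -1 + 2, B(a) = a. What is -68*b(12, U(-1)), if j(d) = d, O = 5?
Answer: -884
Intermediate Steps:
f(n, A) = 1
U(P) = 10*P (U(P) = 5*(P + P) = 5*(2*P) = 10*P)
b(y, k) = 1 + y (b(y, k) = y + 1 = 1 + y)
-68*b(12, U(-1)) = -68*(1 + 12) = -68*13 = -884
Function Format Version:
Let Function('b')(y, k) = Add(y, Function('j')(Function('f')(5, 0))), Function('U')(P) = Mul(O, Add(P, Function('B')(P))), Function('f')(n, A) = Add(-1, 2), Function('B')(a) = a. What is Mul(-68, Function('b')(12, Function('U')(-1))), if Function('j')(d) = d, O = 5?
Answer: -884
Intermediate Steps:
Function('f')(n, A) = 1
Function('U')(P) = Mul(10, P) (Function('U')(P) = Mul(5, Add(P, P)) = Mul(5, Mul(2, P)) = Mul(10, P))
Function('b')(y, k) = Add(1, y) (Function('b')(y, k) = Add(y, 1) = Add(1, y))
Mul(-68, Function('b')(12, Function('U')(-1))) = Mul(-68, Add(1, 12)) = Mul(-68, 13) = -884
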